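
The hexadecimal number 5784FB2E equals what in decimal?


5784FB2E hex = 1468332846 decimal

1468332846


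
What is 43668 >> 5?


0b1010101010010100 >> 5 = 0b10101010100 = 1364

1364


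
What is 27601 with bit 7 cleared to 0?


27601 & ~(1 << 7) = 27473

27473


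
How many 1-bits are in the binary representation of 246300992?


0b1110101011100100000101000000 has 11 set bits

11


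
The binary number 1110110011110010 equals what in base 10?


1110110011110010 in decimal = 60658

60658


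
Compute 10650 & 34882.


0b10100110011010 & 0b1000100001000010 = 0b100000000010 = 2050

2050


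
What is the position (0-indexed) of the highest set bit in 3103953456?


0b10111001000000101001001000110000. Highest set bit at position 31

31


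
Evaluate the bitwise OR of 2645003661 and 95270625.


0b10011101101001111000110110001101 | 0b101101011011011011011100001 = 0b10011101101011111011111111101101 = 2645540845

2645540845


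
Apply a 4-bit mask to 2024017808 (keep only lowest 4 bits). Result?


2024017808 & 15 = 0

0


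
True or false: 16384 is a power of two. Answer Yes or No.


0b100000000000000. Only one bit set => Yes

Yes


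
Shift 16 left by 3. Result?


0b10000 << 3 = 0b10000000 = 128

128


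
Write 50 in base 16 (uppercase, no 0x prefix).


50 = 32 hex

32


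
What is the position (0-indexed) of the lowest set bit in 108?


0b1101100. Lowest set bit at position 2

2


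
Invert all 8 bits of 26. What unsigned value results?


26 ^ 255 = 229

229


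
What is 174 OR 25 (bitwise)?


0b10101110 | 0b11001 = 0b10111111 = 191

191


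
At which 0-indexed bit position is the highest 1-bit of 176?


0b10110000. Highest set bit at position 7

7


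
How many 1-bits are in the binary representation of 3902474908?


0b11101000100110110000101010011100 has 15 set bits

15


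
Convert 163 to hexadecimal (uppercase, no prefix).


163 = A3 hex

A3


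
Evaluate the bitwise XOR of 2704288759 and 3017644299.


0b10100001001100000010101111110111 ^ 0b10110011110111011001100100001011 = 0b10010111011011011001011111100 = 317567740

317567740


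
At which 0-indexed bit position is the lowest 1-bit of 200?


0b11001000. Lowest set bit at position 3

3


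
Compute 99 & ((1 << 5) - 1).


99 & 31 = 3

3


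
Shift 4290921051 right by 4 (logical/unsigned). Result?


0b11111111110000100100001001011011 >> 4 = 0b1111111111000010010000100101 = 268182565

268182565


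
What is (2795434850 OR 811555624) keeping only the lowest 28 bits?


Step 1: 2795434850 | 811555624 = 3068132202
Step 2: 3068132202 & 268435455 = 115342186

115342186


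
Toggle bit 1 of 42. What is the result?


42 ^ (1 << 1) = 42 ^ 2 = 40

40


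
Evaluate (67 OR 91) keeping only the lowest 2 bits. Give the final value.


Step 1: 67 | 91 = 91
Step 2: 91 & 3 = 3

3


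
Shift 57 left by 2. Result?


0b111001 << 2 = 0b11100100 = 228

228


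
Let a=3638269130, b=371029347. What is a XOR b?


3638269130 ^ 371029347 = 3469140393

3469140393


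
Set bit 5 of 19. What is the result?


19 | (1 << 5) = 19 | 32 = 51

51


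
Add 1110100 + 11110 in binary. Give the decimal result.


1110100 + 11110 = 10010010 = 146

146


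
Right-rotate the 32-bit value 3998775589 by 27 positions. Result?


Rotate 0b11101110010110000111100100100101 right by 27 (32-bit) = 0b11001011000011110010010010111101 = 3406767293

3406767293


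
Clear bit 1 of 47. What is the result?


47 & ~(1 << 1) = 45

45


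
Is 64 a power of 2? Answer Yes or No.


0b1000000. Only one bit set => Yes

Yes


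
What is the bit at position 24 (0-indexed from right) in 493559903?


0b11101011010110010000001011111, position 24 = 1

1


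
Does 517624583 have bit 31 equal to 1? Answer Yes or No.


0b11110110110100101001100000111, bit 31 = 0. No

No


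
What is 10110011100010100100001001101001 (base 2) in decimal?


10110011100010100100001001101001 in decimal = 3012182633

3012182633


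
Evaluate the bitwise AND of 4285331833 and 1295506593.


0b11111111011011001111100101111001 & 0b1001101001101111101110010100001 = 0b1001101001001001101100000100001 = 1294260257

1294260257


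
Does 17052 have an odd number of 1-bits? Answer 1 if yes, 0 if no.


0b100001010011100 has 6 ones => parity 0

0


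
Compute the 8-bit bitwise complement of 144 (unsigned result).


~0b10010000 = 0b1101111 = 111 (8-bit unsigned)

111


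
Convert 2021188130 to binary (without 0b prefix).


2021188130 = 1111000011110001110001000100010 in binary

1111000011110001110001000100010


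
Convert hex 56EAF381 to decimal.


56EAF381 hex = 1458238337 decimal

1458238337


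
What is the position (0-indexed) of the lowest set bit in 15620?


0b11110100000100. Lowest set bit at position 2

2


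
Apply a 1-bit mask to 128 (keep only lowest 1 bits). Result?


128 & 1 = 0

0


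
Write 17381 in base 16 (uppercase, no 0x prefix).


17381 = 43E5 hex

43E5


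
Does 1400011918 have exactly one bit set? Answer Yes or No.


0b1010011011100100111110010001110. Multiple bits set => No

No


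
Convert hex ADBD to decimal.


ADBD hex = 44477 decimal

44477


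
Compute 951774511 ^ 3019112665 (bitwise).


0b111000101110101110110100101111 ^ 0b10110011111101000000000011011001 = 0b10001011010011101110110111110110 = 2337205750

2337205750


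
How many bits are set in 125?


0b1111101 has 6 set bits

6


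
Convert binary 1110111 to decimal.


1110111 in decimal = 119

119


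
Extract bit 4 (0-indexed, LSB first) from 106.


0b1101010, position 4 = 0

0


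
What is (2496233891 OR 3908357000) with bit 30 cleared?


Step 1: 2496233891 | 3908357000 = 4244491179
Step 2: 4244491179 & ~(1 << 30) = 3170749355

3170749355


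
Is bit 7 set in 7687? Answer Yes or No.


0b1111000000111, bit 7 = 0. No

No


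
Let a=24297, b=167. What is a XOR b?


24297 ^ 167 = 24142

24142


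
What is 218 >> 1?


0b11011010 >> 1 = 0b1101101 = 109

109


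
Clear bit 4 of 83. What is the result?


83 & ~(1 << 4) = 67

67


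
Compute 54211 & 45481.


0b1101001111000011 & 0b1011000110101001 = 0b1001000110000001 = 37249

37249


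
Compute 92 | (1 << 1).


92 | (1 << 1) = 92 | 2 = 94

94


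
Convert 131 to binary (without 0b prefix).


131 = 10000011 in binary

10000011


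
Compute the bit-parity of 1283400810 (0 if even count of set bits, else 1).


0b1001100011111110010010001101010 has 16 ones => parity 0

0


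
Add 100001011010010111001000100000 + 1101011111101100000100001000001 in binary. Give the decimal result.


100001011010010111001000100000 + 1101011111101100000100001000001 = 10001101010111110111101001100001 = 2371844705

2371844705


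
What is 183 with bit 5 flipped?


183 ^ (1 << 5) = 183 ^ 32 = 151

151


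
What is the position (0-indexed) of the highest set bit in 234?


0b11101010. Highest set bit at position 7

7


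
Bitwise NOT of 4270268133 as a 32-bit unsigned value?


~0b11111110100001110001111011100101 = 0b1011110001110000100011010 = 24699162 (32-bit unsigned)

24699162


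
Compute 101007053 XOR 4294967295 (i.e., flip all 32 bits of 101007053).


101007053 ^ 4294967295 = 4193960242

4193960242


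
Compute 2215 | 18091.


0b100010100111 | 0b100011010101011 = 0b100111010101111 = 20143

20143


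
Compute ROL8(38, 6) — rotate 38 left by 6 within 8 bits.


Rotate 0b100110 left by 6 (8-bit) = 0b10001001 = 137

137


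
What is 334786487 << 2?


0b10011111101000110111110110111 << 2 = 0b1001111110100011011111011011100 = 1339145948

1339145948


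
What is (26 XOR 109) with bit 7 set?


Step 1: 26 ^ 109 = 119
Step 2: 119 | (1 << 7) = 119 | 128 = 247

247


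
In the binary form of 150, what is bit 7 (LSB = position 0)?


0b10010110, position 7 = 1

1


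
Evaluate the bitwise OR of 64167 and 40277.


0b1111101010100111 | 0b1001110101010101 = 0b1111111111110111 = 65527

65527


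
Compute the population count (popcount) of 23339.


0b101101100101011 has 9 set bits

9


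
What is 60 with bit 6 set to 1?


60 | (1 << 6) = 60 | 64 = 124

124


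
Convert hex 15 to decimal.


15 hex = 21 decimal

21


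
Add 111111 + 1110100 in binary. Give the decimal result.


111111 + 1110100 = 10110011 = 179

179


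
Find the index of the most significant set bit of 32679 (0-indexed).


0b111111110100111. Highest set bit at position 14

14


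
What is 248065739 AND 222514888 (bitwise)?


0b1110110010010010111011001011 & 0b1101010000110100111011001000 = 0b1100010000010000111011001000 = 205590216

205590216


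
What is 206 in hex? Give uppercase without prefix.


206 = CE hex

CE


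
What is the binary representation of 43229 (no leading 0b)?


43229 = 1010100011011101 in binary

1010100011011101


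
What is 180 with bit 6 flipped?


180 ^ (1 << 6) = 180 ^ 64 = 244

244


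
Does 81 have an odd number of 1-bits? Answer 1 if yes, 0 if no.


0b1010001 has 3 ones => parity 1

1


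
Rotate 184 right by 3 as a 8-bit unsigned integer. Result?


Rotate 0b10111000 right by 3 (8-bit) = 0b10111 = 23

23


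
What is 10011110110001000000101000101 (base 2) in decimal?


10011110110001000000101000101 in decimal = 332955973

332955973


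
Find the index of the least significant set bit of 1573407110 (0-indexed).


0b1011101110010000100100110000110. Lowest set bit at position 1

1


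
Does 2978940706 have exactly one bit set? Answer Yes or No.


0b10110001100011110000011100100010. Multiple bits set => No

No


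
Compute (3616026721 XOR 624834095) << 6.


Step 1: 3616026721 ^ 624834095 = 4072015438
Step 2: 4072015438 << 6 = 260608988032

260608988032


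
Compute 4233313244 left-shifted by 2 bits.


0b11111100010100110011101111011100 << 2 = 0b1111110001010011001110111101110000 = 16933252976

16933252976


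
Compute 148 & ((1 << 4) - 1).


148 & 15 = 4

4


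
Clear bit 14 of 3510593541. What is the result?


3510593541 & ~(1 << 14) = 3510577157

3510577157


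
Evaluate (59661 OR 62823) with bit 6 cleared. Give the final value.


Step 1: 59661 | 62823 = 64879
Step 2: 64879 & ~(1 << 6) = 64815

64815


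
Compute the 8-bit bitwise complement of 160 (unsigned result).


~0b10100000 = 0b1011111 = 95 (8-bit unsigned)

95


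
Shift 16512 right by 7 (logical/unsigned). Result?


0b100000010000000 >> 7 = 0b10000001 = 129

129


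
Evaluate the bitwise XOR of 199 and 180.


0b11000111 ^ 0b10110100 = 0b1110011 = 115

115


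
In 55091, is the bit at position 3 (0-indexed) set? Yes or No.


0b1101011100110011, bit 3 = 0. No

No


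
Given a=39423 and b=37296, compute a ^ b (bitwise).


39423 ^ 37296 = 2127

2127


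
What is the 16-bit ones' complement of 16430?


16430 ^ 65535 = 49105

49105


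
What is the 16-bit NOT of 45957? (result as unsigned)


~0b1011001110000101 = 0b100110001111010 = 19578 (16-bit unsigned)

19578


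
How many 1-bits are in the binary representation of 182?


0b10110110 has 5 set bits

5


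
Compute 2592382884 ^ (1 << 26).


2592382884 ^ (1 << 26) = 2592382884 ^ 67108864 = 2659491748

2659491748


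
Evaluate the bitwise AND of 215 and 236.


0b11010111 & 0b11101100 = 0b11000100 = 196

196


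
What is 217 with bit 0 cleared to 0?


217 & ~(1 << 0) = 216

216


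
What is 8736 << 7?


0b10001000100000 << 7 = 0b100010001000000000000 = 1118208

1118208


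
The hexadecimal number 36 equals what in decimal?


36 hex = 54 decimal

54


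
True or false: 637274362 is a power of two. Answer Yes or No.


0b100101111111000000100011111010. Multiple bits set => No

No


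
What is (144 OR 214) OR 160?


Step 1: 144 | 214 = 214
Step 2: 214 | 160 = 246

246


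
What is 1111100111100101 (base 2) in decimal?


1111100111100101 in decimal = 63973

63973


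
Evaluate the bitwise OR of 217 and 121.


0b11011001 | 0b1111001 = 0b11111001 = 249

249


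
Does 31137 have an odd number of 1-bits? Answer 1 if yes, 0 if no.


0b111100110100001 has 8 ones => parity 0

0


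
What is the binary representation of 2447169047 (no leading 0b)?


2447169047 = 10010001110111001101011000010111 in binary

10010001110111001101011000010111


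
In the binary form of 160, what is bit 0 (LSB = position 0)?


0b10100000, position 0 = 0

0


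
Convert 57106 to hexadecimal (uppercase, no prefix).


57106 = DF12 hex

DF12


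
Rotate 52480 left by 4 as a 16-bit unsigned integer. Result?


Rotate 0b1100110100000000 left by 4 (16-bit) = 0b1101000000001100 = 53260

53260


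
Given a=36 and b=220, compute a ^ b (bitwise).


36 ^ 220 = 248

248


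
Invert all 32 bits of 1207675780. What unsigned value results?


1207675780 ^ 4294967295 = 3087291515

3087291515


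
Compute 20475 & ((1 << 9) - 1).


20475 & 511 = 507

507


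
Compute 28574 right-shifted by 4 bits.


0b110111110011110 >> 4 = 0b11011111001 = 1785

1785


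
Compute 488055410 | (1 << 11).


488055410 | (1 << 11) = 488055410 | 2048 = 488057458

488057458


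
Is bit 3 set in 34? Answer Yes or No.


0b100010, bit 3 = 0. No

No


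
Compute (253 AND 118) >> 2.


Step 1: 253 & 118 = 116
Step 2: 116 >> 2 = 29

29


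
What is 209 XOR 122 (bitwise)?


0b11010001 ^ 0b1111010 = 0b10101011 = 171

171


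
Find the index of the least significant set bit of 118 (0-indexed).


0b1110110. Lowest set bit at position 1

1


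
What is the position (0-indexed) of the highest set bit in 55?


0b110111. Highest set bit at position 5

5


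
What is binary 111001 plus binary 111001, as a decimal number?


111001 + 111001 = 1110010 = 114

114


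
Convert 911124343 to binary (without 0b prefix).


911124343 = 110110010011101010011101110111 in binary

110110010011101010011101110111


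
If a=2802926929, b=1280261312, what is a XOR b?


2802926929 ^ 1280261312 = 3948837265

3948837265


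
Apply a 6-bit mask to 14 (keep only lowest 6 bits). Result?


14 & 63 = 14

14


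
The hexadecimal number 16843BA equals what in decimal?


16843BA hex = 23610298 decimal

23610298


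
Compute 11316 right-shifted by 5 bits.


0b10110000110100 >> 5 = 0b101100001 = 353

353


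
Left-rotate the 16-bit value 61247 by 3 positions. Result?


Rotate 0b1110111100111111 left by 3 (16-bit) = 0b111100111111111 = 31231

31231


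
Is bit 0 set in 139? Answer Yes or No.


0b10001011, bit 0 = 1. Yes

Yes


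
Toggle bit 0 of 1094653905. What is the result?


1094653905 ^ (1 << 0) = 1094653905 ^ 1 = 1094653904

1094653904


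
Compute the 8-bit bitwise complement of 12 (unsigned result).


~0b1100 = 0b11110011 = 243 (8-bit unsigned)

243


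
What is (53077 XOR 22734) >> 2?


Step 1: 53077 ^ 22734 = 38811
Step 2: 38811 >> 2 = 9702

9702


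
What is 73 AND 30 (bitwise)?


0b1001001 & 0b11110 = 0b1000 = 8

8


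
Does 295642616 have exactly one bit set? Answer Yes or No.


0b10001100111110010010111111000. Multiple bits set => No

No


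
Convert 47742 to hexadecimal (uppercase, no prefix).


47742 = BA7E hex

BA7E


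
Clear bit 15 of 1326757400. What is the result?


1326757400 & ~(1 << 15) = 1326724632

1326724632


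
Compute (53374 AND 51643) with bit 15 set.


Step 1: 53374 & 51643 = 49210
Step 2: 49210 | (1 << 15) = 49210 | 32768 = 49210

49210


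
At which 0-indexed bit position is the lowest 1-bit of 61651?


0b1111000011010011. Lowest set bit at position 0

0


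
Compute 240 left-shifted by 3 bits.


0b11110000 << 3 = 0b11110000000 = 1920

1920


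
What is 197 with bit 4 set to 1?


197 | (1 << 4) = 197 | 16 = 213

213


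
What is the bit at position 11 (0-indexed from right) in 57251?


0b1101111110100011, position 11 = 1

1


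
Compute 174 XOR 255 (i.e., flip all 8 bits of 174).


174 ^ 255 = 81

81


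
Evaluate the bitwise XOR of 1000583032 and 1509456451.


0b111011101000111010111101111000 ^ 0b1011001111110000111101001000011 = 0b1100010010110111101010100111011 = 1650185531

1650185531


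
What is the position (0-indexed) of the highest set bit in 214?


0b11010110. Highest set bit at position 7

7


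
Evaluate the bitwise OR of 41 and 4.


0b101001 | 0b100 = 0b101101 = 45

45


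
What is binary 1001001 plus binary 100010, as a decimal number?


1001001 + 100010 = 1101011 = 107

107


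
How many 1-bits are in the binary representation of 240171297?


0b1110010100001011100100100001 has 12 set bits

12


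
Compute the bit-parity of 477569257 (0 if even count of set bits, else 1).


0b11100011101110010000011101001 has 15 ones => parity 1

1


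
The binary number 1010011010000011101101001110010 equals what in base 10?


1010011010000011101101001110010 in decimal = 1396824690

1396824690


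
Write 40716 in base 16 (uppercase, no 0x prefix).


40716 = 9F0C hex

9F0C


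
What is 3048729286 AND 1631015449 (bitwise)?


0b10110101101101111110101011000110 & 0b1100001001101110101001000011001 = 0b100001001101110100001000000000 = 557269504

557269504


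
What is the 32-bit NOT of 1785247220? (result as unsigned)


~0b1101010011010001011010111110100 = 0b10010101100101110100101000001011 = 2509720075 (32-bit unsigned)

2509720075


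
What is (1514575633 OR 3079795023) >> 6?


Step 1: 1514575633 | 3079795023 = 4292343647
Step 2: 4292343647 >> 6 = 67067869

67067869


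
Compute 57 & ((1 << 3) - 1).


57 & 7 = 1

1


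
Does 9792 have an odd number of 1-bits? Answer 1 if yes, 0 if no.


0b10011001000000 has 4 ones => parity 0

0


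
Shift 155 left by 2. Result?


0b10011011 << 2 = 0b1001101100 = 620

620


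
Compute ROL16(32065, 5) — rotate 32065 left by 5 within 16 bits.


Rotate 0b111110101000001 left by 5 (16-bit) = 0b1010100000101111 = 43055

43055


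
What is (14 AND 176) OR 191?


Step 1: 14 & 176 = 0
Step 2: 0 | 191 = 191

191


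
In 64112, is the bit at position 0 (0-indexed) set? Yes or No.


0b1111101001110000, bit 0 = 0. No

No


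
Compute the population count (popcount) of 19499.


0b100110000101011 has 7 set bits

7


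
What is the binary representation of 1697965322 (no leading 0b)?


1697965322 = 1100101001101001110010100001010 in binary

1100101001101001110010100001010


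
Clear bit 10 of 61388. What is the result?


61388 & ~(1 << 10) = 60364

60364


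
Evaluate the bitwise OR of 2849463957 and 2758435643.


0b10101001110101110101111010010101 | 0b10100100011010100110001100111011 = 0b10101101111111110111111110111111 = 2919202751

2919202751


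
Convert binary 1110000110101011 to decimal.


1110000110101011 in decimal = 57771

57771


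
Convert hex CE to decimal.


CE hex = 206 decimal

206


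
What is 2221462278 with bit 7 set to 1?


2221462278 | (1 << 7) = 2221462278 | 128 = 2221462406

2221462406


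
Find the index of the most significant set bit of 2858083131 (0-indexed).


0b10101010010110101110001100111011. Highest set bit at position 31

31


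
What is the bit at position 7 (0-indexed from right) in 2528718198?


0b10010110101110010010110101110110, position 7 = 0

0


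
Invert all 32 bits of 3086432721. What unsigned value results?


3086432721 ^ 4294967295 = 1208534574

1208534574


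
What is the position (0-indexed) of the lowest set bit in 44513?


0b1010110111100001. Lowest set bit at position 0

0


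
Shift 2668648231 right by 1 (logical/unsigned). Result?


0b10011111000100000101011100100111 >> 1 = 0b1001111100010000010101110010011 = 1334324115

1334324115


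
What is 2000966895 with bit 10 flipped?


2000966895 ^ (1 << 10) = 2000966895 ^ 1024 = 2000965871

2000965871


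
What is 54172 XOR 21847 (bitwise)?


0b1101001110011100 ^ 0b101010101010111 = 0b1000011011001011 = 34507

34507


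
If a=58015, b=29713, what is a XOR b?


58015 ^ 29713 = 38542

38542


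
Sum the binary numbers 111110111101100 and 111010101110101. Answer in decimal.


111110111101100 + 111010101110101 = 1111001101100001 = 62305

62305


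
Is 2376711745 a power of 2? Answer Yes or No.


0b10001101101010011011111001000001. Multiple bits set => No

No


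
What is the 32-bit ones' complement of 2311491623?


2311491623 ^ 4294967295 = 1983475672

1983475672


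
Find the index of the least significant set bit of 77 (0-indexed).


0b1001101. Lowest set bit at position 0

0


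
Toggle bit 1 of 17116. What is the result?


17116 ^ (1 << 1) = 17116 ^ 2 = 17118

17118


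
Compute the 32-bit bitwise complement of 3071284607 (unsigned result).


~0b10110111000100000001010101111111 = 0b1001000111011111110101010000000 = 1223682688 (32-bit unsigned)

1223682688


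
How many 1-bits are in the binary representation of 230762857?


0b1101110000010010100101101001 has 13 set bits

13


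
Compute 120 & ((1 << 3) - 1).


120 & 7 = 0

0


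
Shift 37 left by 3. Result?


0b100101 << 3 = 0b100101000 = 296

296


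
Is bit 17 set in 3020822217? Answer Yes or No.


0b10110100000011100001011011001001, bit 17 = 1. Yes

Yes


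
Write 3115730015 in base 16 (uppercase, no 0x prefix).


3115730015 = B9B6445F hex

B9B6445F


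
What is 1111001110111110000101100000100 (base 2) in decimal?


1111001110111110000101100000100 in decimal = 2044660484

2044660484


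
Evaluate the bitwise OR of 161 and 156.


0b10100001 | 0b10011100 = 0b10111101 = 189

189


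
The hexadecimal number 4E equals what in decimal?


4E hex = 78 decimal

78


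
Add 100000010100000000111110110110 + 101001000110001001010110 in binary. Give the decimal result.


100000010100000000111110110110 + 101001000110001001010110 = 100000111101000111001000001100 = 552890892

552890892


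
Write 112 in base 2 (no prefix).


112 = 1110000 in binary

1110000


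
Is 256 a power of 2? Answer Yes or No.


0b100000000. Only one bit set => Yes

Yes


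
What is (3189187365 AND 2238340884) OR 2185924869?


Step 1: 3189187365 & 2238340884 = 2214724356
Step 2: 2214724356 | 2185924869 = 2253034245

2253034245


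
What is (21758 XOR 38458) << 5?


Step 1: 21758 ^ 38458 = 49860
Step 2: 49860 << 5 = 1595520

1595520


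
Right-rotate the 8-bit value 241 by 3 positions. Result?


Rotate 0b11110001 right by 3 (8-bit) = 0b111110 = 62

62


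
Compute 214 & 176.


0b11010110 & 0b10110000 = 0b10010000 = 144

144


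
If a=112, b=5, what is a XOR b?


112 ^ 5 = 117

117


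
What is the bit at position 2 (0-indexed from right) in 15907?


0b11111000100011, position 2 = 0

0


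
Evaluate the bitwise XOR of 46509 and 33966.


0b1011010110101101 ^ 0b1000010010101110 = 0b11000100000011 = 12547

12547


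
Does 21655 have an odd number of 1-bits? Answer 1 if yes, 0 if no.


0b101010010010111 has 8 ones => parity 0

0


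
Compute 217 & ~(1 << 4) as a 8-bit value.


217 & ~(1 << 4) = 201

201


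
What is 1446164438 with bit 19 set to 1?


1446164438 | (1 << 19) = 1446164438 | 524288 = 1446688726

1446688726


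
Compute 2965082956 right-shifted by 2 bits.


0b10110000101110111001001101001100 >> 2 = 0b101100001011101110010011010011 = 741270739

741270739


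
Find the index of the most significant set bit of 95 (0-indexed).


0b1011111. Highest set bit at position 6

6


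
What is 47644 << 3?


0b1011101000011100 << 3 = 0b1011101000011100000 = 381152

381152


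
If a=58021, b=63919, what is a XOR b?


58021 ^ 63919 = 6922

6922


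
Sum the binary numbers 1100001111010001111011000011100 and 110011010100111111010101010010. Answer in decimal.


1100001111010001111011000011100 + 110011010100111111010101010010 = 10010101001111001110101101101110 = 2503797614

2503797614


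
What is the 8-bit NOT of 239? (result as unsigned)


~0b11101111 = 0b10000 = 16 (8-bit unsigned)

16


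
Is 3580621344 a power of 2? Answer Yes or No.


0b11010101011010111111001000100000. Multiple bits set => No

No


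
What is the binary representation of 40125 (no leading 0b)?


40125 = 1001110010111101 in binary

1001110010111101


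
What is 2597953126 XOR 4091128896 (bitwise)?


0b10011010110110011001111001100110 ^ 0b11110011110110011010110001000000 = 0b1101001000000000011001000100110 = 1761620518

1761620518


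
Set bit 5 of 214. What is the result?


214 | (1 << 5) = 214 | 32 = 246

246


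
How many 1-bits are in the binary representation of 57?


0b111001 has 4 set bits

4


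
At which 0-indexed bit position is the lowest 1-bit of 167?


0b10100111. Lowest set bit at position 0

0


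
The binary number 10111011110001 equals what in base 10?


10111011110001 in decimal = 12017

12017


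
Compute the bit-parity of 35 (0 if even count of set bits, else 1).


0b100011 has 3 ones => parity 1

1


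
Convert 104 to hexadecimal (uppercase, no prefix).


104 = 68 hex

68


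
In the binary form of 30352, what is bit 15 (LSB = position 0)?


0b111011010010000, position 15 = 0

0


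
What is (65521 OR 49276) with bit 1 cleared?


Step 1: 65521 | 49276 = 65533
Step 2: 65533 & ~(1 << 1) = 65533

65533


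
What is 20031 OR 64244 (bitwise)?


0b100111000111111 | 0b1111101011110100 = 0b1111111011111111 = 65279

65279


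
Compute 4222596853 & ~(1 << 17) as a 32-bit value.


4222596853 & ~(1 << 17) = 4222465781

4222465781


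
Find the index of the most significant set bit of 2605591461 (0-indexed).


0b10011011010011100010101110100101. Highest set bit at position 31

31


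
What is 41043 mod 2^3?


41043 & 7 = 3

3


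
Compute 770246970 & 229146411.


0b101101111010010000100100111010 & 0b1101101010000111111100101011 = 0b1101101010000000100100101010 = 229116202

229116202


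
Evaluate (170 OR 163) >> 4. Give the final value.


Step 1: 170 | 163 = 171
Step 2: 171 >> 4 = 10

10


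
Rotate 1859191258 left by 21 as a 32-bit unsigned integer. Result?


Rotate 0b1101110110100010000000111011010 left by 21 (32-bit) = 0b111011010011011101101000100000 = 994957856

994957856


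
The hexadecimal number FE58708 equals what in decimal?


FE58708 hex = 266700552 decimal

266700552


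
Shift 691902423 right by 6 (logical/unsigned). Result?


0b101001001111011001011111010111 >> 6 = 0b101001001111011001011111 = 10810975

10810975


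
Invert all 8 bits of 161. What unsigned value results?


161 ^ 255 = 94

94


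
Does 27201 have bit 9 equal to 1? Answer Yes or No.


0b110101001000001, bit 9 = 1. Yes

Yes


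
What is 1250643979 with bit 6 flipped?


1250643979 ^ (1 << 6) = 1250643979 ^ 64 = 1250644043

1250644043


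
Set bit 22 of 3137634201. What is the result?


3137634201 | (1 << 22) = 3137634201 | 4194304 = 3141828505

3141828505


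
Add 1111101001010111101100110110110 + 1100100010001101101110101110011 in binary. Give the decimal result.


1111101001010111101100110110110 + 1100100010001101101110101110011 = 11100001011100101011011100101001 = 3782391593

3782391593


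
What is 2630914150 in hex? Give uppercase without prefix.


2630914150 = 9CD09066 hex

9CD09066


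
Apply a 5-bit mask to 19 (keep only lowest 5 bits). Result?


19 & 31 = 19

19


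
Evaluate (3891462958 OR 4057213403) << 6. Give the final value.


Step 1: 3891462958 | 4057213403 = 4160171007
Step 2: 4160171007 << 6 = 266250944448

266250944448


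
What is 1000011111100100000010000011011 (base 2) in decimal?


1000011111100100000010000011011 in decimal = 1139934235

1139934235


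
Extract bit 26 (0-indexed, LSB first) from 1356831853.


0b1010000110111111001110001101101, position 26 = 0

0


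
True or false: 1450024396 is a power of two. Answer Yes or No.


0b1010110011011011001110111001100. Multiple bits set => No

No


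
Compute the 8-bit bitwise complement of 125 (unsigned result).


~0b1111101 = 0b10000010 = 130 (8-bit unsigned)

130


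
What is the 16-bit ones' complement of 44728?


44728 ^ 65535 = 20807

20807


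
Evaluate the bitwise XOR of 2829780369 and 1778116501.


0b10101000101010110000010110010001 ^ 0b1101001111110111110011110010101 = 0b11000001010100001110001000000100 = 3243303428

3243303428


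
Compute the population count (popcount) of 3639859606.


0b11011000111100111101100110010110 has 19 set bits

19


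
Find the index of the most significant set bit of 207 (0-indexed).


0b11001111. Highest set bit at position 7

7


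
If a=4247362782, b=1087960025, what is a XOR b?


4247362782 ^ 1087960025 = 3186716423

3186716423


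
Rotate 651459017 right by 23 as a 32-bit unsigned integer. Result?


Rotate 0b100110110101000111100111001001 right by 23 (32-bit) = 0b10101000111100111001001001001101 = 2834534989

2834534989


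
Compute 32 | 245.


0b100000 | 0b11110101 = 0b11110101 = 245

245


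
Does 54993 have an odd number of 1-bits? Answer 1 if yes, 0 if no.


0b1101011011010001 has 9 ones => parity 1

1


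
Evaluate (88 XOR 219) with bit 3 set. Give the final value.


Step 1: 88 ^ 219 = 131
Step 2: 131 | (1 << 3) = 131 | 8 = 139

139


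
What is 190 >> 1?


0b10111110 >> 1 = 0b1011111 = 95

95


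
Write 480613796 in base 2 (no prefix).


480613796 = 11100101001011001010110100100 in binary

11100101001011001010110100100


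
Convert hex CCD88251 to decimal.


CCD88251 hex = 3436741201 decimal

3436741201


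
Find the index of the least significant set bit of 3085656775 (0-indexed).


0b10110111111010110110001011000111. Lowest set bit at position 0

0


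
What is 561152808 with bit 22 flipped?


561152808 ^ (1 << 22) = 561152808 ^ 4194304 = 556958504

556958504


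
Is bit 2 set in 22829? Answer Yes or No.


0b101100100101101, bit 2 = 1. Yes

Yes


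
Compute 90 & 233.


0b1011010 & 0b11101001 = 0b1001000 = 72

72


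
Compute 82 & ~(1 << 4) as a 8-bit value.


82 & ~(1 << 4) = 66

66


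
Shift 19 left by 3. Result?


0b10011 << 3 = 0b10011000 = 152

152


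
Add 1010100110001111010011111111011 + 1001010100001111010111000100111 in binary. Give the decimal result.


1010100110001111010011111111011 + 1001010100001111010111000100111 = 10011111010011110101011000100010 = 2672776738

2672776738


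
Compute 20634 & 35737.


0b101000010011010 & 0b1000101110011001 = 0b10011000 = 152

152


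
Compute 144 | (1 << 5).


144 | (1 << 5) = 144 | 32 = 176

176


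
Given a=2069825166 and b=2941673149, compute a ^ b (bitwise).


2069825166 ^ 2941673149 = 3557382195

3557382195


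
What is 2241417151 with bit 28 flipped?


2241417151 ^ (1 << 28) = 2241417151 ^ 268435456 = 2509852607

2509852607


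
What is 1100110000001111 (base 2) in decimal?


1100110000001111 in decimal = 52239

52239


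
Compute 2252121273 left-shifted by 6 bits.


0b10000110001111001010010010111001 << 6 = 0b10000110001111001010010010111001000000 = 144135761472

144135761472


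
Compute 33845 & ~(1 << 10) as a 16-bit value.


33845 & ~(1 << 10) = 32821

32821


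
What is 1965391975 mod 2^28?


1965391975 & 268435455 = 86343783

86343783


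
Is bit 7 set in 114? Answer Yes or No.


0b1110010, bit 7 = 0. No

No


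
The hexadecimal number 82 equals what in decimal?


82 hex = 130 decimal

130


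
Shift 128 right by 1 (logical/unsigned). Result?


0b10000000 >> 1 = 0b1000000 = 64

64


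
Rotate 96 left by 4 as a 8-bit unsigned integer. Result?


Rotate 0b1100000 left by 4 (8-bit) = 0b110 = 6

6


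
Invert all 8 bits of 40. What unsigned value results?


40 ^ 255 = 215

215


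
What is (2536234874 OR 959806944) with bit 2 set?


Step 1: 2536234874 | 959806944 = 3208642554
Step 2: 3208642554 | (1 << 2) = 3208642554 | 4 = 3208642558

3208642558


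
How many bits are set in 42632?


0b1010011010001000 has 6 set bits

6


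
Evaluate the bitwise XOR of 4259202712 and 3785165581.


0b11111101110111100100011010011000 ^ 0b11100001100111010000101100001101 = 0b11100010000110100110110010101 = 474172821

474172821


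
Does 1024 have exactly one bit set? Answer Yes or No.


0b10000000000. Only one bit set => Yes

Yes


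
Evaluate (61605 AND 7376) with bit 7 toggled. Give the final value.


Step 1: 61605 & 7376 = 4224
Step 2: 4224 ^ (1 << 7) = 4224 ^ 128 = 4096

4096


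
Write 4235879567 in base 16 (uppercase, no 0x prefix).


4235879567 = FC7A648F hex

FC7A648F


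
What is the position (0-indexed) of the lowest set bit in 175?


0b10101111. Lowest set bit at position 0

0


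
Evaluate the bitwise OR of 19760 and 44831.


0b100110100110000 | 0b1010111100011111 = 0b1110111100111111 = 61247

61247


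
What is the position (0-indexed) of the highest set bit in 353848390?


0b10101000101110100110001000110. Highest set bit at position 28

28


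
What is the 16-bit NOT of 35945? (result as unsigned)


~0b1000110001101001 = 0b111001110010110 = 29590 (16-bit unsigned)

29590


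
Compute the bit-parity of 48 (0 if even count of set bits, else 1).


0b110000 has 2 ones => parity 0

0


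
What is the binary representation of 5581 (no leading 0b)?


5581 = 1010111001101 in binary

1010111001101


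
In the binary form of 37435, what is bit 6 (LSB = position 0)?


0b1001001000111011, position 6 = 0

0


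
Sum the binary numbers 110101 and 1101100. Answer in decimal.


110101 + 1101100 = 10100001 = 161

161


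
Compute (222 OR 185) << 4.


Step 1: 222 | 185 = 255
Step 2: 255 << 4 = 4080

4080


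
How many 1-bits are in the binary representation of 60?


0b111100 has 4 set bits

4


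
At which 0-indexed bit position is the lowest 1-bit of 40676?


0b1001111011100100. Lowest set bit at position 2

2


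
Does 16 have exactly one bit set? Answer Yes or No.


0b10000. Only one bit set => Yes

Yes


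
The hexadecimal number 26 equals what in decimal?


26 hex = 38 decimal

38


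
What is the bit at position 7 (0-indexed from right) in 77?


0b1001101, position 7 = 0

0


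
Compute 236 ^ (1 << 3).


236 ^ (1 << 3) = 236 ^ 8 = 228

228


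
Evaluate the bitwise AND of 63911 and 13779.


0b1111100110100111 & 0b11010111010011 = 0b11000110000011 = 12675

12675


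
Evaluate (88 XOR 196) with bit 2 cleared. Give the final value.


Step 1: 88 ^ 196 = 156
Step 2: 156 & ~(1 << 2) = 152

152


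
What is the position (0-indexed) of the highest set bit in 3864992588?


0b11100110010111110001101101001100. Highest set bit at position 31

31


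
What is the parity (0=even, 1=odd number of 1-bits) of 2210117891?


0b10000011101110111011100100000011 has 16 ones => parity 0

0


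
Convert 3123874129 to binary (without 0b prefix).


3123874129 = 10111010001100101000100101010001 in binary

10111010001100101000100101010001


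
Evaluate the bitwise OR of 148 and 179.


0b10010100 | 0b10110011 = 0b10110111 = 183

183


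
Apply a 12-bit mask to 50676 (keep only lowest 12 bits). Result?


50676 & 4095 = 1524

1524


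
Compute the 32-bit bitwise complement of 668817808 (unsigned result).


~0b100111110111010101100110010000 = 0b11011000001000101010011001101111 = 3626149487 (32-bit unsigned)

3626149487


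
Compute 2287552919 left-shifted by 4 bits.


0b10001000010110010100100110010111 << 4 = 0b100010000101100101001001100101110000 = 36600846704

36600846704


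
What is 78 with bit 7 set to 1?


78 | (1 << 7) = 78 | 128 = 206

206


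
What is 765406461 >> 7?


0b101101100111110010110011111101 >> 7 = 0b10110110011111001011001 = 5979737

5979737


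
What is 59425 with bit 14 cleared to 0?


59425 & ~(1 << 14) = 43041

43041


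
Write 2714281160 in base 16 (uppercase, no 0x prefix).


2714281160 = A1C8A4C8 hex

A1C8A4C8


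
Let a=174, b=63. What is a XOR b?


174 ^ 63 = 145

145


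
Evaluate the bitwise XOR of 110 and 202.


0b1101110 ^ 0b11001010 = 0b10100100 = 164

164


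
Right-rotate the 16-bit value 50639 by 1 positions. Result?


Rotate 0b1100010111001111 right by 1 (16-bit) = 0b1110001011100111 = 58087

58087


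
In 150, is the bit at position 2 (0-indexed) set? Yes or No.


0b10010110, bit 2 = 1. Yes

Yes


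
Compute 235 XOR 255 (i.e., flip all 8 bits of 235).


235 ^ 255 = 20

20


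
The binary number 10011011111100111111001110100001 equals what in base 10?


10011011111100111111001110100001 in decimal = 2616456097

2616456097


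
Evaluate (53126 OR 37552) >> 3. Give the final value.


Step 1: 53126 | 37552 = 57270
Step 2: 57270 >> 3 = 7158

7158


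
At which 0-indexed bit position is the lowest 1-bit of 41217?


0b1010000100000001. Lowest set bit at position 0

0


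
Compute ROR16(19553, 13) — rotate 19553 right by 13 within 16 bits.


Rotate 0b100110001100001 right by 13 (16-bit) = 0b110001100001010 = 25354

25354


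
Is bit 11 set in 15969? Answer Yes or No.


0b11111001100001, bit 11 = 1. Yes

Yes


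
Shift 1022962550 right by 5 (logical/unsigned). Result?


0b111100111110010010101101110110 >> 5 = 0b1111001111100100101011011 = 31967579

31967579


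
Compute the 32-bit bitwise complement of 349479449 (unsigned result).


~0b10100110101001010001000011001 = 0b11101011001010110101110111100110 = 3945487846 (32-bit unsigned)

3945487846


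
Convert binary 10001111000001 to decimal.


10001111000001 in decimal = 9153

9153


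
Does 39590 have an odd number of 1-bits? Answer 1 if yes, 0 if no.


0b1001101010100110 has 8 ones => parity 0

0


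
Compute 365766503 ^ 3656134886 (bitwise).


0b10101110011010010011101100111 ^ 0b11011001111011000011000011100110 = 0b11001100001000010001011110000001 = 3424720769

3424720769


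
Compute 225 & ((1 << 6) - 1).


225 & 63 = 33

33


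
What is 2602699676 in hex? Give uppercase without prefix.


2602699676 = 9B220B9C hex

9B220B9C


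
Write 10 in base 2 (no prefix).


10 = 1010 in binary

1010


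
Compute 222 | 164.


0b11011110 | 0b10100100 = 0b11111110 = 254

254


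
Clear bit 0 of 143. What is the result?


143 & ~(1 << 0) = 142

142


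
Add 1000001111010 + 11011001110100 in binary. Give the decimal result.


1000001111010 + 11011001110100 = 100011011101110 = 18158

18158


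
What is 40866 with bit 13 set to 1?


40866 | (1 << 13) = 40866 | 8192 = 49058

49058


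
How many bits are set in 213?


0b11010101 has 5 set bits

5
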